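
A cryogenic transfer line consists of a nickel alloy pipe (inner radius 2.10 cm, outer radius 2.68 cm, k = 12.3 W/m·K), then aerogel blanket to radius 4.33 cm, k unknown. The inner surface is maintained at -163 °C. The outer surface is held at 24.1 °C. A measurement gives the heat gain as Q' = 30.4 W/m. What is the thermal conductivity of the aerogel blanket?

ΣR = ΔT/Q' = |-163 − 24.1|/30.4 = 6.155 m·K/W
Known resistances:
  R'_nickel alloy = ln(0.0268/0.0210)/(2πk) = 0.2439/(2π·12.3) = 0.003156 m·K/W
R_aerogel blanket = ΣR − ΣR_known = 6.155 − 0.003156 = 6.152 m·K/W
ln(r₂/r₁)/(2πk) = 6.152 ⇒ k = 0.4798/(2π·6.152) = 0.0124 W/m·K

k = 0.0124 W/m·K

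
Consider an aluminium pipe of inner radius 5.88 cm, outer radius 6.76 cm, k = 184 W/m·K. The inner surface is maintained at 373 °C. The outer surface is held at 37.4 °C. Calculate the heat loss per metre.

Q' = 2.78×10^6 W/m

Q' = 2πk·ΔT/ln(r₂/r₁) = 2π × 184 × 335.6 / ln(0.0676/0.0588) = 2.78×10^6 W/m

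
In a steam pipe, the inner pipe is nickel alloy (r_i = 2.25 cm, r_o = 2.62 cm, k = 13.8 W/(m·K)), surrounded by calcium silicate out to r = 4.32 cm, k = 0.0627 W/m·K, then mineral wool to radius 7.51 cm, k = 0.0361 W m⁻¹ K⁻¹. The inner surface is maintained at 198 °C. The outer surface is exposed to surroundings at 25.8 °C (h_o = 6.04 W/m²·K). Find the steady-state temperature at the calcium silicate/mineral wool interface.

T = 144 °C

Series thermal resistances, inner to outer:
  R'_nickel alloy = ln(0.0262/0.0225)/(2πk) = 0.1522/(2π·13.8) = 0.001756 m·K/W
  R'_calcium silicate = ln(0.0432/0.0262)/(2πk) = 0.5001/(2π·0.0627) = 1.269 m·K/W
  R'_mineral wool = ln(0.0751/0.0432)/(2πk) = 0.5530/(2π·0.0361) = 2.438 m·K/W
  R'_conv,out = 1/(2πr h) = 1/(2π·0.0751·6.04) = 0.3509 m·K/W
ΣR = 0.001756 + 1.269 + 2.438 + 0.3509 = 4.060 m·K/W
Q' = ΔT/ΣR = (198 °C − 25.8 °C)/4.060 = 42.41 W/m
From the inner boundary to the calcium silicate/mineral wool interface, ΣR_partial = 1.271 m·K/W.
T_interface = T_in − Q'·ΣR_partial = 198 °C − (42.41)(1.271) = 144 °C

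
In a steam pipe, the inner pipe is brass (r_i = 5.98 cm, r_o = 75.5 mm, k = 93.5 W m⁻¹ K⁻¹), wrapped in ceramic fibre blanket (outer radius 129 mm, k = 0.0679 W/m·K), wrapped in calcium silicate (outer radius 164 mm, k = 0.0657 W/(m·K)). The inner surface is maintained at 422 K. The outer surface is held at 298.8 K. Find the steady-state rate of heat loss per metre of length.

Q' = 67.0 W/m

Treat each layer as a resistance in series:
  R'_brass = ln(0.0755/0.0598)/(2πk) = 0.2331/(2π·93.5) = 3.968×10^-4 m·K/W
  R'_ceramic fibre blanket = ln(0.129/0.0755)/(2πk) = 0.5357/(2π·0.0679) = 1.256 m·K/W
  R'_calcium silicate = ln(0.164/0.129)/(2πk) = 0.2401/(2π·0.0657) = 0.5815 m·K/W
ΣR = 3.968×10^-4 + 1.256 + 0.5815 = 1.838 m·K/W
Q' = ΔT/ΣR = (422 K − 298.8 K)/1.838 = 67.0 W/m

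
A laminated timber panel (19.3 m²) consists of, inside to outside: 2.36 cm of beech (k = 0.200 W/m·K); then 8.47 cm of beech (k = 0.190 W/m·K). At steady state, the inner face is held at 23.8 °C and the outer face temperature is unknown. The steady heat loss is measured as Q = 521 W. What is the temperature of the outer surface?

T_out = 8.58 °C

Series resistances:
  R_beech = L/(kA) = 0.0236/(0.200·19.3) = 0.006114 K/W
  R_beech = L/(kA) = 0.0847/(0.190·19.3) = 0.02310 K/W
ΣR = 0.02921 K/W
ΔT = Q·ΣR = 521 × 0.02921 = 15.22 K
Heat flows outward, so T_out = T_in − ΔT = 23.8 − 15.22 = 8.58 °C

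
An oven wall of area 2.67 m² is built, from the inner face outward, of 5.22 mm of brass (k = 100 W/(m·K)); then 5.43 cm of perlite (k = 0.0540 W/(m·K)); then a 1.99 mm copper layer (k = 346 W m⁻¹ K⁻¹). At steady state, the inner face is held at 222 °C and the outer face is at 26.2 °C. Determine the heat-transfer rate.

Treat each layer as a resistance in series:
  R_brass = L/(kA) = 0.00522/(100·2.67) = 1.955×10^-5 K/W
  R_perlite = L/(kA) = 0.0543/(0.0540·2.67) = 0.3766 K/W
  R_copper = L/(kA) = 0.00199/(346·2.67) = 2.154×10^-6 K/W
ΣR = 1.955×10^-5 + 0.3766 + 2.154×10^-6 = 0.3766 K/W
Q = ΔT/ΣR = (222 °C − 26.2 °C)/0.3766 = 520 W

Q = 520 W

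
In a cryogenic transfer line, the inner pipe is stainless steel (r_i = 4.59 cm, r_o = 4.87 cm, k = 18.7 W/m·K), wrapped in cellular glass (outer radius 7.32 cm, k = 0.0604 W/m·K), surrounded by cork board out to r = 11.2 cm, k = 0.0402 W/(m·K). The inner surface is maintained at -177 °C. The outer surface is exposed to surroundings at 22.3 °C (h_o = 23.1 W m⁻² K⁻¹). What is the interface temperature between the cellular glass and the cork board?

Resistance network (inner→outer):
  R'_stainless steel = ln(0.0487/0.0459)/(2πk) = 0.05921/(2π·18.7) = 5.040×10^-4 m·K/W
  R'_cellular glass = ln(0.0732/0.0487)/(2πk) = 0.4075/(2π·0.0604) = 1.074 m·K/W
  R'_cork board = ln(0.112/0.0732)/(2πk) = 0.4253/(2π·0.0402) = 1.684 m·K/W
  R'_conv,out = 1/(2πr h) = 1/(2π·0.112·23.1) = 0.06152 m·K/W
ΣR = 5.040×10^-4 + 1.074 + 1.684 + 0.06152 = 2.820 m·K/W
Q' = ΔT/ΣR = (-177 °C − 22.3 °C)/2.820 = -70.67 W/m
From the inner boundary to the cellular glass/cork board interface, ΣR_partial = 1.075 m·K/W.
T_interface = T_in − Q'·ΣR_partial = -177 °C − (-70.67)(1.075) = -101 °C

T = -101 °C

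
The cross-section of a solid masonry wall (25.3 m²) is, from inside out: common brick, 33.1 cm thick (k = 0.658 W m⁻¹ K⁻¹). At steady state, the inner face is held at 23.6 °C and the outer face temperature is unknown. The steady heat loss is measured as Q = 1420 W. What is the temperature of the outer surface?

T_out = -4.63 °C

Series resistances:
  R_common brick = L/(kA) = 0.331/(0.658·25.3) = 0.01988 K/W
ΣR = 0.01988 K/W
ΔT = Q·ΣR = 1420 × 0.01988 = 28.23 K
Heat flows outward, so T_out = T_in − ΔT = 23.6 − 28.23 = -4.63 °C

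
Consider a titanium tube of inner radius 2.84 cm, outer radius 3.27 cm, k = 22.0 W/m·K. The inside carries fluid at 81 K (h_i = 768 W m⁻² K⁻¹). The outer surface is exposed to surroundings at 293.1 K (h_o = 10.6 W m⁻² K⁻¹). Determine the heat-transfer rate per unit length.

Treat each layer as a resistance in series:
  R'_conv,in = 1/(2πr h) = 1/(2π·0.0284·768) = 0.007297 m·K/W
  R'_titanium = ln(0.0327/0.0284)/(2πk) = 0.1410/(2π·22.0) = 0.001020 m·K/W
  R'_conv,out = 1/(2πr h) = 1/(2π·0.0327·10.6) = 0.4592 m·K/W
ΣR = 0.007297 + 0.001020 + 0.4592 = 0.4675 m·K/W
Q' = ΔT/ΣR = (81 K − 293.1 K)/0.4675 = -454 W/m
(Negative Q' ⇒ heat flows inward; heat gain = 454 W/m.)

Q' = 454 W/m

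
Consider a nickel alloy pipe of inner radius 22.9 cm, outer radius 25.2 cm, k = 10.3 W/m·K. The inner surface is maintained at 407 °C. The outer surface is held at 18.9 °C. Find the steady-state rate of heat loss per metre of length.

Q' = 2.62×10^5 W/m

Q' = 2πk·ΔT/ln(r₂/r₁) = 2π × 10.3 × 388.1 / ln(0.252/0.229) = 2.62×10^5 W/m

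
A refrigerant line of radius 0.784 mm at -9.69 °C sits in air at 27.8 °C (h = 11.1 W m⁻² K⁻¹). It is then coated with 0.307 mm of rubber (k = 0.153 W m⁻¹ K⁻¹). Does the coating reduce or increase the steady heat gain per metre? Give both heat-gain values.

increases: 2.05 → 2.78 W/m

Critical radius for a cylinder: r_cr = k/h = 0.0138 m = 1.38 cm.
Outer radius after coating: r₂ = 7.84×10^-4 + 3.07×10^-4 = 0.001091 m.
Since r₁ < r_cr and r₂ ≤ r_cr, the coating moves toward the maximum at r_cr — heat gain rises.
Bare: R = 1/(2πr₁h) = 18.29 m·K/W; Q = 37.49/18.29 = 2.05 W/m.
Coated: R = R_cond + R_conv = 13.49 m·K/W; Q = 37.49/13.49 = 2.78 W/m.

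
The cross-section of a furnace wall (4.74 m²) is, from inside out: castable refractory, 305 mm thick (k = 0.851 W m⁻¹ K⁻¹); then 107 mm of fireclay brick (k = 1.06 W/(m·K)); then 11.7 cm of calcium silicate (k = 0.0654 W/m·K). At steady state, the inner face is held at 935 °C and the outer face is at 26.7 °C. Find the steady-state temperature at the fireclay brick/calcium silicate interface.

T = 749 °C

Treat each layer as a resistance in series:
  R_castable refractory = L/(kA) = 0.305/(0.851·4.74) = 0.07561 K/W
  R_fireclay brick = L/(kA) = 0.107/(1.06·4.74) = 0.02130 K/W
  R_calcium silicate = L/(kA) = 0.117/(0.0654·4.74) = 0.3774 K/W
ΣR = 0.07561 + 0.02130 + 0.3774 = 0.4743 K/W
Q = ΔT/ΣR = (935 °C − 26.7 °C)/0.4743 = 1915 W
From the inner boundary to the fireclay brick/calcium silicate interface, ΣR_partial = 0.09691 K/W.
T_interface = T_in − Q·ΣR_partial = 935 °C − (1915)(0.09691) = 749 °C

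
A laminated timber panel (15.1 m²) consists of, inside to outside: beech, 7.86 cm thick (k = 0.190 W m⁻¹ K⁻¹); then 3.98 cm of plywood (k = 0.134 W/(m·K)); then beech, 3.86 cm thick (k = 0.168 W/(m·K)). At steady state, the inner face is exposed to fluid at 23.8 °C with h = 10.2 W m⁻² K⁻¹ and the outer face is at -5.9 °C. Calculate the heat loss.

Series thermal resistances, inner to outer:
  R_conv,in = 1/(hA) = 1/(10.2·15.1) = 0.006493 K/W
  R_beech = L/(kA) = 0.0786/(0.190·15.1) = 0.02740 K/W
  R_plywood = L/(kA) = 0.0398/(0.134·15.1) = 0.01967 K/W
  R_beech = L/(kA) = 0.0386/(0.168·15.1) = 0.01522 K/W
ΣR = 0.006493 + 0.02740 + 0.01967 + 0.01522 = 0.06878 K/W
Q = ΔT/ΣR = (23.8 °C − -5.9 °C)/0.06878 = 432 W

Q = 432 W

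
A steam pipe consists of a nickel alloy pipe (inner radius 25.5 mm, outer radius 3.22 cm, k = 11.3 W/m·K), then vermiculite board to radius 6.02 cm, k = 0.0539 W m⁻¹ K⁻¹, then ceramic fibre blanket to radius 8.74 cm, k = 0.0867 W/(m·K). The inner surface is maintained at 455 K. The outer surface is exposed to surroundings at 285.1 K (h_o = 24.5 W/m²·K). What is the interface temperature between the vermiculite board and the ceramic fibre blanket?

T = 334.5 K

Treat each layer as a resistance in series:
  R'_nickel alloy = ln(0.0322/0.0255)/(2πk) = 0.2333/(2π·11.3) = 0.003286 m·K/W
  R'_vermiculite board = ln(0.0602/0.0322)/(2πk) = 0.6257/(2π·0.0539) = 1.848 m·K/W
  R'_ceramic fibre blanket = ln(0.0874/0.0602)/(2πk) = 0.3728/(2π·0.0867) = 0.6844 m·K/W
  R'_conv,out = 1/(2πr h) = 1/(2π·0.0874·24.5) = 0.07433 m·K/W
ΣR = 0.003286 + 1.848 + 0.6844 + 0.07433 = 2.610 m·K/W
Q' = ΔT/ΣR = (455 K − 285.1 K)/2.610 = 65.10 W/m
From the inner boundary to the vermiculite board/ceramic fibre blanket interface, ΣR_partial = 1.851 m·K/W.
T_interface = T_in − Q'·ΣR_partial = 455 K − (65.10)(1.851) = 334.5 K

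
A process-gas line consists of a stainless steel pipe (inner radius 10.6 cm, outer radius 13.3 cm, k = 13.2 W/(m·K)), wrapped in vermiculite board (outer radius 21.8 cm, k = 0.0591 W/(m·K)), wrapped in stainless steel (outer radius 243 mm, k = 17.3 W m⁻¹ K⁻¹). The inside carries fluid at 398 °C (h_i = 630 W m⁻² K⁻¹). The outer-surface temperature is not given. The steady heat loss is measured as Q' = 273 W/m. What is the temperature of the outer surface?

T_out = 33.0 °C

Sum the resistances:
  R'_conv,in = 1/(2πr h) = 1/(2π·0.106·630) = 0.002383 m·K/W
  R'_stainless steel = ln(0.133/0.106)/(2πk) = 0.2269/(2π·13.2) = 0.002736 m·K/W
  R'_vermiculite board = ln(0.218/0.133)/(2πk) = 0.4941/(2π·0.0591) = 1.331 m·K/W
  R'_stainless steel = ln(0.243/0.218)/(2πk) = 0.1086/(2π·17.3) = 9.988×10^-4 m·K/W
ΣR = 1.337 m·K/W
ΔT = Q'·ΣR = 273 × 1.337 = 365.0 K
Heat flows outward, so T_out = T_in − ΔT = 398 − 365.0 = 33.0 °C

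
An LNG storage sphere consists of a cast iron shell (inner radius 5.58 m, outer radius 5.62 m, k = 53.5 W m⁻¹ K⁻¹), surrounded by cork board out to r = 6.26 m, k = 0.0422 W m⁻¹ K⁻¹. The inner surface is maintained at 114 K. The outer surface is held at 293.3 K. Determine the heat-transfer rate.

Q = 5230 W

Treat each layer as a resistance in series:
  R_cast iron = (1/5.58 − 1/5.62)/(4πk) = 0.001276/(4π·53.5) = 1.897×10^-6 K/W
  R_cork board = (1/5.62 − 1/6.26)/(4πk) = 0.01819/(4π·0.0422) = 0.03430 K/W
ΣR = 1.897×10^-6 + 0.03430 = 0.03430 K/W
Q = ΔT/ΣR = (114 K − 293.3 K)/0.03430 = -5230 W
(Negative Q ⇒ heat flows inward; heat gain = 5230 W.)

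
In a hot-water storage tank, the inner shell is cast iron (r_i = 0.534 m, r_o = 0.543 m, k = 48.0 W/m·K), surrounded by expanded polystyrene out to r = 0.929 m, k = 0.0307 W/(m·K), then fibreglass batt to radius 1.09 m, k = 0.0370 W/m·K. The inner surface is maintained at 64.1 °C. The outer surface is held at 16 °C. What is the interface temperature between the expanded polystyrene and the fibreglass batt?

T = 23.1 °C

Treat each layer as a resistance in series:
  R_cast iron = (1/0.534 − 1/0.543)/(4πk) = 0.03104/(4π·48.0) = 5.146×10^-5 K/W
  R_expanded polystyrene = (1/0.543 − 1/0.929)/(4πk) = 0.7652/(4π·0.0307) = 1.983 K/W
  R_fibreglass batt = (1/0.929 − 1/1.09)/(4πk) = 0.1590/(4π·0.0370) = 0.3420 K/W
ΣR = 5.146×10^-5 + 1.983 + 0.3420 = 2.325 K/W
Q = ΔT/ΣR = (64.1 °C − 16 °C)/2.325 = 20.69 W
From the inner boundary to the expanded polystyrene/fibreglass batt interface, ΣR_partial = 1.983 K/W.
T_interface = T_in − Q·ΣR_partial = 64.1 °C − (20.69)(1.983) = 23.1 °C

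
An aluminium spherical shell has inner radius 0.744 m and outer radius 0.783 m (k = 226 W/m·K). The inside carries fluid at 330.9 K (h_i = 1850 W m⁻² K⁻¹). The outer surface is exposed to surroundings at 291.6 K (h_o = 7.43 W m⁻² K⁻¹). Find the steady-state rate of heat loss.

Resistance network (inner→outer):
  R_conv,in = 1/(4πr²h) = 1/(4π·0.744²·1850) = 7.771×10^-5 K/W
  R_aluminium = (1/0.744 − 1/0.783)/(4πk) = 0.06695/(4π·226) = 2.357×10^-5 K/W
  R_conv,out = 1/(4πr²h) = 1/(4π·0.783²·7.43) = 0.01747 K/W
ΣR = 7.771×10^-5 + 2.357×10^-5 + 0.01747 = 0.01757 K/W
Q = ΔT/ΣR = (330.9 K − 291.6 K)/0.01757 = 2240 W

Q = 2240 W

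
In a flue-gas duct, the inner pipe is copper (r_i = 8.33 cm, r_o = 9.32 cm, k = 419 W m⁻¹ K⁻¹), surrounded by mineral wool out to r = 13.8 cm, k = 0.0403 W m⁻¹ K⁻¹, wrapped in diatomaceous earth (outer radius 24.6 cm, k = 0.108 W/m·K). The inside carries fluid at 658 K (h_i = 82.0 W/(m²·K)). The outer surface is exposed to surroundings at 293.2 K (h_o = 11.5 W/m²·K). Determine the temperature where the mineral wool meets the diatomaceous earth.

Series thermal resistances, inner to outer:
  R'_conv,in = 1/(2πr h) = 1/(2π·0.0833·82.0) = 0.02330 m·K/W
  R'_copper = ln(0.0932/0.0833)/(2πk) = 0.1123/(2π·419) = 4.266×10^-5 m·K/W
  R'_mineral wool = ln(0.138/0.0932)/(2πk) = 0.3925/(2π·0.0403) = 1.550 m·K/W
  R'_diatomaceous earth = ln(0.246/0.138)/(2πk) = 0.5781/(2π·0.108) = 0.8519 m·K/W
  R'_conv,out = 1/(2πr h) = 1/(2π·0.246·11.5) = 0.05626 m·K/W
ΣR = 0.02330 + 4.266×10^-5 + 1.550 + 0.8519 + 0.05626 = 2.482 m·K/W
Q' = ΔT/ΣR = (658 K − 293.2 K)/2.482 = 147.0 W/m
From the inner boundary to the mineral wool/diatomaceous earth interface, ΣR_partial = 1.573 m·K/W.
T_interface = T_in − Q'·ΣR_partial = 658 K − (147.0)(1.573) = 427 K

T = 427 K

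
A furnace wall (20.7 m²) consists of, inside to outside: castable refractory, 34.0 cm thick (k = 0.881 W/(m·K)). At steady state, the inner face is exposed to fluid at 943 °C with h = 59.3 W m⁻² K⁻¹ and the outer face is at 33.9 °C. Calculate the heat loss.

Q = 46.7 kW

Resistance network (inner→outer):
  R_conv,in = 1/(hA) = 1/(59.3·20.7) = 8.147×10^-4 K/W
  R_castable refractory = L/(kA) = 0.340/(0.881·20.7) = 0.01864 K/W
ΣR = 8.147×10^-4 + 0.01864 = 0.01945 K/W
Q = ΔT/ΣR = (943 °C − 33.9 °C)/0.01945 = 46700 W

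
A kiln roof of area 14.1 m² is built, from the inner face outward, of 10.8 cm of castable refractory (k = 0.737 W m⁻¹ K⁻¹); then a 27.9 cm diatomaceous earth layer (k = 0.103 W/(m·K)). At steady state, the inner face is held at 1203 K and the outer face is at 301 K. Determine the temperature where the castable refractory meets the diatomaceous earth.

T = 1157 K

Treat each layer as a resistance in series:
  R_castable refractory = L/(kA) = 0.108/(0.737·14.1) = 0.01039 K/W
  R_diatomaceous earth = L/(kA) = 0.279/(0.103·14.1) = 0.1921 K/W
ΣR = 0.01039 + 0.1921 = 0.2025 K/W
Q = ΔT/ΣR = (1203 K − 301 K)/0.2025 = 4454 W
From the inner boundary to the castable refractory/diatomaceous earth interface, ΣR_partial = 0.01039 K/W.
T_interface = T_in − Q·ΣR_partial = 1203 K − (4454)(0.01039) = 1157 K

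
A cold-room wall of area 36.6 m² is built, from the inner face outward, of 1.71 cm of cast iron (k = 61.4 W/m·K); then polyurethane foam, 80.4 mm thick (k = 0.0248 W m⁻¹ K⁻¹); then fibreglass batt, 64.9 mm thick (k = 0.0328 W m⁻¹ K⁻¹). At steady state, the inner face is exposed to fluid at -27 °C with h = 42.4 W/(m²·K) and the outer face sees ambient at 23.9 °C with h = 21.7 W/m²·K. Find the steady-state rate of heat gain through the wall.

Treat each layer as a resistance in series:
  R_conv,in = 1/(hA) = 1/(42.4·36.6) = 6.444×10^-4 K/W
  R_cast iron = L/(kA) = 0.0171/(61.4·36.6) = 7.609×10^-6 K/W
  R_polyurethane foam = L/(kA) = 0.0804/(0.0248·36.6) = 0.08858 K/W
  R_fibreglass batt = L/(kA) = 0.0649/(0.0328·36.6) = 0.05406 K/W
  R_conv,out = 1/(hA) = 1/(21.7·36.6) = 0.001259 K/W
ΣR = 6.444×10^-4 + 7.609×10^-6 + 0.08858 + 0.05406 + 0.001259 = 0.1446 K/W
Q = ΔT/ΣR = (-27 °C − 23.9 °C)/0.1446 = -352 W
(Negative Q ⇒ heat flows inward; heat gain = 352 W.)

Q = 352 W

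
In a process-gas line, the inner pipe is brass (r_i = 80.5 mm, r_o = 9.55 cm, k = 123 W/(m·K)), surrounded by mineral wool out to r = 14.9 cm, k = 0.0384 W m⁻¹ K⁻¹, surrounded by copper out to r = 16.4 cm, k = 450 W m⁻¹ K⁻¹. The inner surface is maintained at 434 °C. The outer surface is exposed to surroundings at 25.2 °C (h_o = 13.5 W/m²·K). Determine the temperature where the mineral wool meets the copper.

Series thermal resistances, inner to outer:
  R'_brass = ln(0.0955/0.0805)/(2πk) = 0.1709/(2π·123) = 2.211×10^-4 m·K/W
  R'_mineral wool = ln(0.149/0.0955)/(2πk) = 0.4448/(2π·0.0384) = 1.844 m·K/W
  R'_copper = ln(0.164/0.149)/(2πk) = 0.09592/(2π·450) = 3.392×10^-5 m·K/W
  R'_conv,out = 1/(2πr h) = 1/(2π·0.164·13.5) = 0.07189 m·K/W
ΣR = 2.211×10^-4 + 1.844 + 3.392×10^-5 + 0.07189 = 1.916 m·K/W
Q' = ΔT/ΣR = (434 °C − 25.2 °C)/1.916 = 213.4 W/m
From the inner boundary to the mineral wool/copper interface, ΣR_partial = 1.844 m·K/W.
T_interface = T_in − Q'·ΣR_partial = 434 °C − (213.4)(1.844) = 40.5 °C

T = 40.5 °C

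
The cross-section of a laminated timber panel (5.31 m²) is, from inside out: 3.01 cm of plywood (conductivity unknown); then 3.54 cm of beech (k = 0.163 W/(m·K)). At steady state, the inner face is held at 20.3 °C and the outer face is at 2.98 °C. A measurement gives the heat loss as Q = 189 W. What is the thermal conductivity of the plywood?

k = 0.112 W/m·K

ΣR = ΔT/Q = |20.3 − 2.98|/189 = 0.09164 K/W
Known resistances:
  R_beech = L/(kA) = 0.0354/(0.163·5.31) = 0.04090 K/W
R_plywood = ΣR − ΣR_known = 0.09164 − 0.04090 = 0.05074 K/W
L/(kA) = 0.05074 ⇒ k = 0.0301/(0.05074·5.31) = 0.112 W/m·K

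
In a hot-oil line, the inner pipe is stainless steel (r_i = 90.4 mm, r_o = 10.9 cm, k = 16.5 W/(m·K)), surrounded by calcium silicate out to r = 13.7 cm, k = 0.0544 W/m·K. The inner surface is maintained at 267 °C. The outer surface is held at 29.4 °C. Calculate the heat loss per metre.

Series thermal resistances, inner to outer:
  R'_stainless steel = ln(0.109/0.0904)/(2πk) = 0.1871/(2π·16.5) = 0.001805 m·K/W
  R'_calcium silicate = ln(0.137/0.109)/(2πk) = 0.2286/(2π·0.0544) = 0.6689 m·K/W
ΣR = 0.001805 + 0.6689 = 0.6707 m·K/W
Q' = ΔT/ΣR = (267 °C − 29.4 °C)/0.6707 = 354 W/m

Q' = 354 W/m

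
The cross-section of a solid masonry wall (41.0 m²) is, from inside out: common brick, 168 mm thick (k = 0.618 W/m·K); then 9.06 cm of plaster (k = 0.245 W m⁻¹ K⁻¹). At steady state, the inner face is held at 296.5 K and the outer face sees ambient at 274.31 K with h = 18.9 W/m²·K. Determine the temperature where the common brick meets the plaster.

T = 287.8 K

Treat each layer as a resistance in series:
  R_common brick = L/(kA) = 0.168/(0.618·41.0) = 0.006630 K/W
  R_plaster = L/(kA) = 0.0906/(0.245·41.0) = 0.009019 K/W
  R_conv,out = 1/(hA) = 1/(18.9·41.0) = 0.001290 K/W
ΣR = 0.006630 + 0.009019 + 0.001290 = 0.01694 K/W
Q = ΔT/ΣR = (296.5 K − 274.31 K)/0.01694 = 1310 W
From the inner boundary to the common brick/plaster interface, ΣR_partial = 0.006630 K/W.
T_interface = T_in − Q·ΣR_partial = 296.5 K − (1310)(0.006630) = 287.8 K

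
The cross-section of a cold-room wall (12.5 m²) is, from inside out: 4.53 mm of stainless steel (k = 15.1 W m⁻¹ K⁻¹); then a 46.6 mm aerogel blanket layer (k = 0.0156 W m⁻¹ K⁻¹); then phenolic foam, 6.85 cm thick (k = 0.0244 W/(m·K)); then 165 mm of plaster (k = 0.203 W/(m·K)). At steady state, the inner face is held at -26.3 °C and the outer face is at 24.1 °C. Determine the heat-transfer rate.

Series thermal resistances, inner to outer:
  R_stainless steel = L/(kA) = 0.00453/(15.1·12.5) = 2.400×10^-5 K/W
  R_aerogel blanket = L/(kA) = 0.0466/(0.0156·12.5) = 0.2390 K/W
  R_phenolic foam = L/(kA) = 0.0685/(0.0244·12.5) = 0.2246 K/W
  R_plaster = L/(kA) = 0.165/(0.203·12.5) = 0.06502 K/W
ΣR = 2.400×10^-5 + 0.2390 + 0.2246 + 0.06502 = 0.5286 K/W
Q = ΔT/ΣR = (-26.3 °C − 24.1 °C)/0.5286 = -95.3 W
(Negative Q ⇒ heat flows inward; heat gain = 95.3 W.)

Q = 95.3 W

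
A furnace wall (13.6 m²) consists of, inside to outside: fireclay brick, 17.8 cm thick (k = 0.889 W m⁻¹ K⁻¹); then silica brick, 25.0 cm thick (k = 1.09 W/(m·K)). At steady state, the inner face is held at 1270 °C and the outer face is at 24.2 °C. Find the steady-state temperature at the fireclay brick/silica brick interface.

T = 689 °C

Resistance network (inner→outer):
  R_fireclay brick = L/(kA) = 0.178/(0.889·13.6) = 0.01472 K/W
  R_silica brick = L/(kA) = 0.250/(1.09·13.6) = 0.01686 K/W
ΣR = 0.01472 + 0.01686 = 0.03158 K/W
Q = ΔT/ΣR = (1270 °C − 24.2 °C)/0.03158 = 39450 W
From the inner boundary to the fireclay brick/silica brick interface, ΣR_partial = 0.01472 K/W.
T_interface = T_in − Q·ΣR_partial = 1270 °C − (39450)(0.01472) = 689 °C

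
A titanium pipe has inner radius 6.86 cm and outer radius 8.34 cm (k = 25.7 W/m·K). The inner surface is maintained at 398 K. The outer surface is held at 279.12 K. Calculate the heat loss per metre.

Q' = 98.3 kW/m

Q' = 2πk·ΔT/ln(r₂/r₁) = 2π × 25.7 × 118.88 / ln(0.0834/0.0686) = 98300 W/m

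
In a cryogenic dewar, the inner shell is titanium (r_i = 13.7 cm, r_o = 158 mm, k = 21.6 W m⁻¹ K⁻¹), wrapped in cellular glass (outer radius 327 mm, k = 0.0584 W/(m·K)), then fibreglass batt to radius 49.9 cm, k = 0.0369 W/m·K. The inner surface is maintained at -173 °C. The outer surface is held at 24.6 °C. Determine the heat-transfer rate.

Series thermal resistances, inner to outer:
  R_titanium = (1/0.137 − 1/0.158)/(4πk) = 0.9702/(4π·21.6) = 0.003574 K/W
  R_cellular glass = (1/0.158 − 1/0.327)/(4πk) = 3.271/(4π·0.0584) = 4.457 K/W
  R_fibreglass batt = (1/0.327 − 1/0.499)/(4πk) = 1.054/(4π·0.0369) = 2.273 K/W
ΣR = 0.003574 + 4.457 + 2.273 = 6.734 K/W
Q = ΔT/ΣR = (-173 °C − 24.6 °C)/6.734 = -29.3 W
(Negative Q ⇒ heat flows inward; heat gain = 29.3 W.)

Q = 29.3 W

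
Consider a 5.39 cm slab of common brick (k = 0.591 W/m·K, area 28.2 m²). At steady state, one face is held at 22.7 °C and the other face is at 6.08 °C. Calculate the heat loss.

Q = 5140 W

Q = kA·ΔT/L = 0.591 × 28.2 × |22.7 °C − 6.08 °C| / 0.0539 = 5140 W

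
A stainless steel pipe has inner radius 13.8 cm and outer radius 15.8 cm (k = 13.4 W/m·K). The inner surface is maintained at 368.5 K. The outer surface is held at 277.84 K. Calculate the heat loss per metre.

Q' = 2πk·ΔT/ln(r₂/r₁) = 2π × 13.4 × 90.66 / ln(0.158/0.138) = 56400 W/m

Q' = 56.4 kW/m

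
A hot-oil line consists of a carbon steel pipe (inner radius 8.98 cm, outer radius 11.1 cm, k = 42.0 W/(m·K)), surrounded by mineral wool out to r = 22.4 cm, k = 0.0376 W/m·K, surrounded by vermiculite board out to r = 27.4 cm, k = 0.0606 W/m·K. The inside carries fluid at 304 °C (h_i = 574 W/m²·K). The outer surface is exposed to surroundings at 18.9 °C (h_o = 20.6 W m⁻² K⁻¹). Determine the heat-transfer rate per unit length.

Series thermal resistances, inner to outer:
  R'_conv,in = 1/(2πr h) = 1/(2π·0.0898·574) = 0.003088 m·K/W
  R'_carbon steel = ln(0.111/0.0898)/(2πk) = 0.2119/(2π·42.0) = 8.031×10^-4 m·K/W
  R'_mineral wool = ln(0.224/0.111)/(2πk) = 0.7021/(2π·0.0376) = 2.972 m·K/W
  R'_vermiculite board = ln(0.274/0.224)/(2πk) = 0.2015/(2π·0.0606) = 0.5292 m·K/W
  R'_conv,out = 1/(2πr h) = 1/(2π·0.274·20.6) = 0.02820 m·K/W
ΣR = 0.003088 + 8.031×10^-4 + 2.972 + 0.5292 + 0.02820 = 3.533 m·K/W
Q' = ΔT/ΣR = (304 °C − 18.9 °C)/3.533 = 80.7 W/m

Q' = 80.7 W/m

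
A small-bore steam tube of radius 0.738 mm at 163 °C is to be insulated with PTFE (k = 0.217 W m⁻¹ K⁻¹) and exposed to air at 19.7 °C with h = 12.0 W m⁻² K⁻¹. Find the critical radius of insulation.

r_cr = 1.81 cm

For a cylinder, r_cr = k_ins/h = 0.217/12.0 = 0.0181 m = 1.81 cm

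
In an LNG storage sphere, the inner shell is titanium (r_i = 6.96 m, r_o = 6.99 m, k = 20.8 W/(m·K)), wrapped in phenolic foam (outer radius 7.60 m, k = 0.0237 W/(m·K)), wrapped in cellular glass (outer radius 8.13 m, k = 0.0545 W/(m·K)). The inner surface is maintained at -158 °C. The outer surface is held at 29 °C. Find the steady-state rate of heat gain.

Series thermal resistances, inner to outer:
  R_titanium = (1/6.96 − 1/6.99)/(4πk) = 6.166×10^-4/(4π·20.8) = 2.359×10^-6 K/W
  R_phenolic foam = (1/6.99 − 1/7.60)/(4πk) = 0.01148/(4π·0.0237) = 0.03856 K/W
  R_cellular glass = (1/7.60 − 1/8.13)/(4πk) = 0.008578/(4π·0.0545) = 0.01252 K/W
ΣR = 2.359×10^-6 + 0.03856 + 0.01252 = 0.05108 K/W
Q = ΔT/ΣR = (-158 °C − 29 °C)/0.05108 = -3660 W
(Negative Q ⇒ heat flows inward; heat gain = 3660 W.)

Q = 3.66 kW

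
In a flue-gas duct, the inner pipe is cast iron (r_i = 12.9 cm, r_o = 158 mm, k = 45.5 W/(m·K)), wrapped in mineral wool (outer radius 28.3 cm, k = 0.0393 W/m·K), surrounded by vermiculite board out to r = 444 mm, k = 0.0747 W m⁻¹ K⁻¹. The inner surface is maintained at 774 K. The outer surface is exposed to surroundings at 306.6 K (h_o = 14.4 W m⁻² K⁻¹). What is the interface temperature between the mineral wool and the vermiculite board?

T = 444 K

Treat each layer as a resistance in series:
  R'_cast iron = ln(0.158/0.129)/(2πk) = 0.2028/(2π·45.5) = 7.093×10^-4 m·K/W
  R'_mineral wool = ln(0.283/0.158)/(2πk) = 0.5829/(2π·0.0393) = 2.360 m·K/W
  R'_vermiculite board = ln(0.444/0.283)/(2πk) = 0.4504/(2π·0.0747) = 0.9596 m·K/W
  R'_conv,out = 1/(2πr h) = 1/(2π·0.444·14.4) = 0.02489 m·K/W
ΣR = 7.093×10^-4 + 2.360 + 0.9596 + 0.02489 = 3.345 m·K/W
Q' = ΔT/ΣR = (774 K − 306.6 K)/3.345 = 139.7 W/m
From the inner boundary to the mineral wool/vermiculite board interface, ΣR_partial = 2.361 m·K/W.
T_interface = T_in − Q'·ΣR_partial = 774 K − (139.7)(2.361) = 444 K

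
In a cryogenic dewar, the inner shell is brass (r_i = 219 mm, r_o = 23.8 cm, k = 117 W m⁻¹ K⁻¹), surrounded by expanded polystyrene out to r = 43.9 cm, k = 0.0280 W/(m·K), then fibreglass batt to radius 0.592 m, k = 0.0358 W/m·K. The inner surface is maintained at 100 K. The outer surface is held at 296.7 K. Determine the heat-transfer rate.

Q = 29.0 W

Treat each layer as a resistance in series:
  R_brass = (1/0.219 − 1/0.238)/(4πk) = 0.3645/(4π·117) = 2.479×10^-4 K/W
  R_expanded polystyrene = (1/0.238 − 1/0.439)/(4πk) = 1.924/(4π·0.0280) = 5.467 K/W
  R_fibreglass batt = (1/0.439 − 1/0.592)/(4πk) = 0.5887/(4π·0.0358) = 1.309 K/W
ΣR = 2.479×10^-4 + 5.467 + 1.309 = 6.776 K/W
Q = ΔT/ΣR = (100 K − 296.7 K)/6.776 = -29.0 W
(Negative Q ⇒ heat flows inward; heat gain = 29.0 W.)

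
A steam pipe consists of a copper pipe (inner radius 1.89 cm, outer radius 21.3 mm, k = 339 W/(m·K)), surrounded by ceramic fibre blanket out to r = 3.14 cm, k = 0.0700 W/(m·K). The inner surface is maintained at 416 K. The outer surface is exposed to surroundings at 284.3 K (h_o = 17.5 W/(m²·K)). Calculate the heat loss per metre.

Q' = 112 W/m

Series thermal resistances, inner to outer:
  R'_copper = ln(0.0213/0.0189)/(2πk) = 0.1195/(2π·339) = 5.612×10^-5 m·K/W
  R'_ceramic fibre blanket = ln(0.0314/0.0213)/(2πk) = 0.3881/(2π·0.0700) = 0.8824 m·K/W
  R'_conv,out = 1/(2πr h) = 1/(2π·0.0314·17.5) = 0.2896 m·K/W
ΣR = 5.612×10^-5 + 0.8824 + 0.2896 = 1.172 m·K/W
Q' = ΔT/ΣR = (416 K − 284.3 K)/1.172 = 112 W/m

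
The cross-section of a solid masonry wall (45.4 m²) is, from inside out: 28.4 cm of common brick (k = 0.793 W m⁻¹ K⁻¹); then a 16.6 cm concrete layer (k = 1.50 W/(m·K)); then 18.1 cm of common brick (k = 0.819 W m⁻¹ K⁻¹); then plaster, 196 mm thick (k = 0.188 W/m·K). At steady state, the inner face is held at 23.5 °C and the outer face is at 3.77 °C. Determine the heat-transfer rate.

Q = 517 W

Resistance network (inner→outer):
  R_common brick = L/(kA) = 0.284/(0.793·45.4) = 0.007888 K/W
  R_concrete = L/(kA) = 0.166/(1.50·45.4) = 0.002438 K/W
  R_common brick = L/(kA) = 0.181/(0.819·45.4) = 0.004868 K/W
  R_plaster = L/(kA) = 0.196/(0.188·45.4) = 0.02296 K/W
ΣR = 0.007888 + 0.002438 + 0.004868 + 0.02296 = 0.03815 K/W
Q = ΔT/ΣR = (23.5 °C − 3.77 °C)/0.03815 = 517 W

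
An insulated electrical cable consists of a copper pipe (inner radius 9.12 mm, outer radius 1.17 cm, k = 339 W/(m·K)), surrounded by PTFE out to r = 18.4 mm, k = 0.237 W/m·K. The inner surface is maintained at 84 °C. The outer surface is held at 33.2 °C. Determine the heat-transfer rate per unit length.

Q' = 167 W/m

Resistance network (inner→outer):
  R'_copper = ln(0.0117/0.00912)/(2πk) = 0.2491/(2π·339) = 1.170×10^-4 m·K/W
  R'_PTFE = ln(0.0184/0.0117)/(2πk) = 0.4528/(2π·0.237) = 0.3040 m·K/W
ΣR = 1.170×10^-4 + 0.3040 = 0.3041 m·K/W
Q' = ΔT/ΣR = (84 °C − 33.2 °C)/0.3041 = 167 W/m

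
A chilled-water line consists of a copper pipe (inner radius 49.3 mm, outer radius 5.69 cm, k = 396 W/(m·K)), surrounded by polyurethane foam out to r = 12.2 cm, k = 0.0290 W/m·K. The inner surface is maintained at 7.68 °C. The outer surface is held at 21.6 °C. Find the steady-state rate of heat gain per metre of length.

Q' = 3.33 W/m

Treat each layer as a resistance in series:
  R'_copper = ln(0.0569/0.0493)/(2πk) = 0.1434/(2π·396) = 5.762×10^-5 m·K/W
  R'_polyurethane foam = ln(0.122/0.0569)/(2πk) = 0.7627/(2π·0.0290) = 4.186 m·K/W
ΣR = 5.762×10^-5 + 4.186 = 4.186 m·K/W
Q' = ΔT/ΣR = (7.68 °C − 21.6 °C)/4.186 = -3.33 W/m
(Negative Q' ⇒ heat flows inward; heat gain = 3.33 W/m.)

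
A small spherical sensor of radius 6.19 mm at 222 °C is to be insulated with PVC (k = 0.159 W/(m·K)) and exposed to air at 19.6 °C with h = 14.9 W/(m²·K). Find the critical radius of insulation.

r_cr = 2.13 cm

For a sphere, r_cr = 2k_ins/h = 2·0.159/14.9 = 0.0213 m = 2.13 cm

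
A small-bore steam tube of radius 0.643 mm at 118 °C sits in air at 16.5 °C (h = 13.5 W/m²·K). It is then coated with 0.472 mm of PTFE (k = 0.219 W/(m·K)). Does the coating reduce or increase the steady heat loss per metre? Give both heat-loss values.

increases: 5.54 → 9.25 W/m

Critical radius for a cylinder: r_cr = k/h = 0.0162 m = 1.62 cm.
Outer radius after coating: r₂ = 6.43×10^-4 + 4.72×10^-4 = 0.001115 m.
Since r₁ < r_cr and r₂ ≤ r_cr, the coating moves toward the maximum at r_cr — heat loss rises.
Bare: R = 1/(2πr₁h) = 18.33 m·K/W; Q = 101.5/18.33 = 5.54 W/m.
Coated: R = R_cond + R_conv = 10.97 m·K/W; Q = 101.5/10.97 = 9.25 W/m.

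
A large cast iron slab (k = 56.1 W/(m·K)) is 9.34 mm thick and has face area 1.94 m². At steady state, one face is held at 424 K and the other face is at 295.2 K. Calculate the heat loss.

Q = kA·ΔT/L = 56.1 × 1.94 × |424 K − 295.2 K| / 0.00934 = 1.50×10^6 W

Q = 1500 kW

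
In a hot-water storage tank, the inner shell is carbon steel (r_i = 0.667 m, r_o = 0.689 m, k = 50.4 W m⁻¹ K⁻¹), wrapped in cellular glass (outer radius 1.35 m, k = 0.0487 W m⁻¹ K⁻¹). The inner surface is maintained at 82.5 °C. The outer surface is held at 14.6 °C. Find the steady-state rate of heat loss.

Q = 58.5 W

Resistance network (inner→outer):
  R_carbon steel = (1/0.667 − 1/0.689)/(4πk) = 0.04787/(4π·50.4) = 7.559×10^-5 K/W
  R_cellular glass = (1/0.689 − 1/1.35)/(4πk) = 0.7106/(4π·0.0487) = 1.161 K/W
ΣR = 7.559×10^-5 + 1.161 = 1.161 K/W
Q = ΔT/ΣR = (82.5 °C − 14.6 °C)/1.161 = 58.5 W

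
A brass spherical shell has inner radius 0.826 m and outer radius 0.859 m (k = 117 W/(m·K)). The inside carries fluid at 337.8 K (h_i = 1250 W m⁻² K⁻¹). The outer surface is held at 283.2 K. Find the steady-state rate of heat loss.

Resistance network (inner→outer):
  R_conv,in = 1/(4πr²h) = 1/(4π·0.826²·1250) = 9.331×10^-5 K/W
  R_brass = (1/0.826 − 1/0.859)/(4πk) = 0.04651/(4π·117) = 3.163×10^-5 K/W
ΣR = 9.331×10^-5 + 3.163×10^-5 = 1.249×10^-4 K/W
Q = ΔT/ΣR = (337.8 K − 283.2 K)/1.249×10^-4 = 4.37×10^5 W

Q = 4.37×10^5 W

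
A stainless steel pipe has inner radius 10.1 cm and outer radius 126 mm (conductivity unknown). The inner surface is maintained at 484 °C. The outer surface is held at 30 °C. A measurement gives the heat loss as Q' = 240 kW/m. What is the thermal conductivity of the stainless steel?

k = 18.6 W/m·K

ΣR = ΔT/Q' = |484 − 30|/2.40×10^5 = 0.001892 m·K/W
ln(r₂/r₁)/(2πk) = 0.001892 ⇒ k = 0.2212/(2π·0.001892) = 18.6 W/m·K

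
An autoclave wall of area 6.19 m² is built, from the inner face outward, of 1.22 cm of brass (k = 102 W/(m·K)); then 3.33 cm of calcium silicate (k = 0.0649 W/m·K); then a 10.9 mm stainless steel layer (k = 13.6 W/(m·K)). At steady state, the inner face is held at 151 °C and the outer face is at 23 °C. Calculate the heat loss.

Q = 1540 W

Treat each layer as a resistance in series:
  R_brass = L/(kA) = 0.0122/(102·6.19) = 1.932×10^-5 K/W
  R_calcium silicate = L/(kA) = 0.0333/(0.0649·6.19) = 0.08289 K/W
  R_stainless steel = L/(kA) = 0.0109/(13.6·6.19) = 1.295×10^-4 K/W
ΣR = 1.932×10^-5 + 0.08289 + 1.295×10^-4 = 0.08304 K/W
Q = ΔT/ΣR = (151 °C − 23 °C)/0.08304 = 1540 W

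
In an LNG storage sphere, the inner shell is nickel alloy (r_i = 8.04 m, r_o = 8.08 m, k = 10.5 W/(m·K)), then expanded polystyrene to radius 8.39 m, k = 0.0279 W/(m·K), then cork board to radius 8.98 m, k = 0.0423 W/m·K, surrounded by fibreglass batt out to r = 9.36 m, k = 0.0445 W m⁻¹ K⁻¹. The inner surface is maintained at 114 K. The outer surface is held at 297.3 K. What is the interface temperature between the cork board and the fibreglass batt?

Treat each layer as a resistance in series:
  R_nickel alloy = (1/8.04 − 1/8.08)/(4πk) = 6.157×10^-4/(4π·10.5) = 4.667×10^-6 K/W
  R_expanded polystyrene = (1/8.08 − 1/8.39)/(4πk) = 0.004573/(4π·0.0279) = 0.01304 K/W
  R_cork board = (1/8.39 − 1/8.98)/(4πk) = 0.007831/(4π·0.0423) = 0.01473 K/W
  R_fibreglass batt = (1/8.98 − 1/9.36)/(4πk) = 0.004521/(4π·0.0445) = 0.008085 K/W
ΣR = 4.667×10^-6 + 0.01304 + 0.01473 + 0.008085 = 0.03586 K/W
Q = ΔT/ΣR = (114 K − 297.3 K)/0.03586 = -5112 W
From the inner boundary to the cork board/fibreglass batt interface, ΣR_partial = 0.02777 K/W.
T_interface = T_in − Q·ΣR_partial = 114 K − (-5112)(0.02777) = 256.0 K

T = 256.0 K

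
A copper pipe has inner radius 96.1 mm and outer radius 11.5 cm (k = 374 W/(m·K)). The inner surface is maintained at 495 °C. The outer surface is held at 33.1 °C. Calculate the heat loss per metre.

Q' = 2πk·ΔT/ln(r₂/r₁) = 2π × 374 × 461.9 / ln(0.115/0.0961) = 6.05×10^6 W/m

Q' = 6050 kW/m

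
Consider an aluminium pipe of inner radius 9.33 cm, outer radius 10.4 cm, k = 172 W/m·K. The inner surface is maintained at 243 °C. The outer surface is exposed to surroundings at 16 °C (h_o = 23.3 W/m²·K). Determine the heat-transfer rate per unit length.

Treat each layer as a resistance in series:
  R'_aluminium = ln(0.104/0.0933)/(2πk) = 0.1086/(2π·172) = 1.005×10^-4 m·K/W
  R'_conv,out = 1/(2πr h) = 1/(2π·0.104·23.3) = 0.06568 m·K/W
ΣR = 1.005×10^-4 + 0.06568 = 0.06578 m·K/W
Q' = ΔT/ΣR = (243 °C − 16 °C)/0.06578 = 3450 W/m

Q' = 3450 W/m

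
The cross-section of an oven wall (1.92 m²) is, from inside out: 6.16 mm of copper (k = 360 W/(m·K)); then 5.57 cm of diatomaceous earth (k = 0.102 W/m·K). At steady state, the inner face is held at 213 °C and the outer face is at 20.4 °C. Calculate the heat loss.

Series thermal resistances, inner to outer:
  R_copper = L/(kA) = 0.00616/(360·1.92) = 8.912×10^-6 K/W
  R_diatomaceous earth = L/(kA) = 0.0557/(0.102·1.92) = 0.2844 K/W
ΣR = 8.912×10^-6 + 0.2844 = 0.2844 K/W
Q = ΔT/ΣR = (213 °C − 20.4 °C)/0.2844 = 677 W

Q = 677 W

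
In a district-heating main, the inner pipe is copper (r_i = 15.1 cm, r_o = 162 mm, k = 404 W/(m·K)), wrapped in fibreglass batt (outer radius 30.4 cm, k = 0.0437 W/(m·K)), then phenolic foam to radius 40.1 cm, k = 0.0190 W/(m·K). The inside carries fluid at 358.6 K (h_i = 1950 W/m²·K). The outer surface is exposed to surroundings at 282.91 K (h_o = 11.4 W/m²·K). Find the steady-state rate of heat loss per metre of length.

Q' = 16.3 W/m

Series thermal resistances, inner to outer:
  R'_conv,in = 1/(2πr h) = 1/(2π·0.151·1950) = 5.405×10^-4 m·K/W
  R'_copper = ln(0.162/0.151)/(2πk) = 0.07032/(2π·404) = 2.770×10^-5 m·K/W
  R'_fibreglass batt = ln(0.304/0.162)/(2πk) = 0.6294/(2π·0.0437) = 2.292 m·K/W
  R'_phenolic foam = ln(0.401/0.304)/(2πk) = 0.2769/(2π·0.0190) = 2.320 m·K/W
  R'_conv,out = 1/(2πr h) = 1/(2π·0.401·11.4) = 0.03482 m·K/W
ΣR = 5.405×10^-4 + 2.770×10^-5 + 2.292 + 2.320 + 0.03482 = 4.647 m·K/W
Q' = ΔT/ΣR = (358.6 K − 282.91 K)/4.647 = 16.3 W/m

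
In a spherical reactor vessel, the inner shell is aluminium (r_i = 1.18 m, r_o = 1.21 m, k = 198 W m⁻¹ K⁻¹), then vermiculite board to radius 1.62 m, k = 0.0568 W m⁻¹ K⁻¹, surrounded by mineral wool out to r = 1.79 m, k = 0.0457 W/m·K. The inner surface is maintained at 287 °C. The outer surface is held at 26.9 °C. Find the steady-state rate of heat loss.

Treat each layer as a resistance in series:
  R_aluminium = (1/1.18 − 1/1.21)/(4πk) = 0.02101/(4π·198) = 8.445×10^-6 K/W
  R_vermiculite board = (1/1.21 − 1/1.62)/(4πk) = 0.2092/(4π·0.0568) = 0.2930 K/W
  R_mineral wool = (1/1.62 − 1/1.79)/(4πk) = 0.05862/(4π·0.0457) = 0.1021 K/W
ΣR = 8.445×10^-6 + 0.2930 + 0.1021 = 0.3951 K/W
Q = ΔT/ΣR = (287 °C − 26.9 °C)/0.3951 = 658 W

Q = 658 W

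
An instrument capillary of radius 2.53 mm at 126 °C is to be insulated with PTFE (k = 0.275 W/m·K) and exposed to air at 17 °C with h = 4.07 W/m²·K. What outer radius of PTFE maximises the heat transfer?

r_cr = 6.76 cm

For a cylinder, r_cr = k_ins/h = 0.275/4.07 = 0.0676 m = 6.76 cm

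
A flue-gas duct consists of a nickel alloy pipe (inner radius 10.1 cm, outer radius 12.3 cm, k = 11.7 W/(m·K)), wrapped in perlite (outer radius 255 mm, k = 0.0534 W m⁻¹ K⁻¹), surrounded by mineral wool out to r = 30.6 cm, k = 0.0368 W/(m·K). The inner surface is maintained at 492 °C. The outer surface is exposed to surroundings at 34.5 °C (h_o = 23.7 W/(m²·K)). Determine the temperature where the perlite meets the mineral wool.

Series thermal resistances, inner to outer:
  R'_nickel alloy = ln(0.123/0.101)/(2πk) = 0.1971/(2π·11.7) = 0.002681 m·K/W
  R'_perlite = ln(0.255/0.123)/(2πk) = 0.7291/(2π·0.0534) = 2.173 m·K/W
  R'_mineral wool = ln(0.306/0.255)/(2πk) = 0.1823/(2π·0.0368) = 0.7885 m·K/W
  R'_conv,out = 1/(2πr h) = 1/(2π·0.306·23.7) = 0.02195 m·K/W
ΣR = 0.002681 + 2.173 + 0.7885 + 0.02195 = 2.986 m·K/W
Q' = ΔT/ΣR = (492 °C − 34.5 °C)/2.986 = 153.2 W/m
From the inner boundary to the perlite/mineral wool interface, ΣR_partial = 2.176 m·K/W.
T_interface = T_in − Q'·ΣR_partial = 492 °C − (153.2)(2.176) = 159 °C

T = 159 °C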